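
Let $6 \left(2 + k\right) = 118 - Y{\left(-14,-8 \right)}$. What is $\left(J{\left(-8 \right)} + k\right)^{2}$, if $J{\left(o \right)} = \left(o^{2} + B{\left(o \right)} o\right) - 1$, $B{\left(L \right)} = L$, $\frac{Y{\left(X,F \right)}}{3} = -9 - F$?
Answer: $\frac{758641}{36} \approx 21073.0$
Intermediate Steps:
$Y{\left(X,F \right)} = -27 - 3 F$ ($Y{\left(X,F \right)} = 3 \left(-9 - F\right) = -27 - 3 F$)
$k = \frac{109}{6}$ ($k = -2 + \frac{118 - \left(-27 - -24\right)}{6} = -2 + \frac{118 - \left(-27 + 24\right)}{6} = -2 + \frac{118 - -3}{6} = -2 + \frac{118 + 3}{6} = -2 + \frac{1}{6} \cdot 121 = -2 + \frac{121}{6} = \frac{109}{6} \approx 18.167$)
$J{\left(o \right)} = -1 + 2 o^{2}$ ($J{\left(o \right)} = \left(o^{2} + o o\right) - 1 = \left(o^{2} + o^{2}\right) - 1 = 2 o^{2} - 1 = -1 + 2 o^{2}$)
$\left(J{\left(-8 \right)} + k\right)^{2} = \left(\left(-1 + 2 \left(-8\right)^{2}\right) + \frac{109}{6}\right)^{2} = \left(\left(-1 + 2 \cdot 64\right) + \frac{109}{6}\right)^{2} = \left(\left(-1 + 128\right) + \frac{109}{6}\right)^{2} = \left(127 + \frac{109}{6}\right)^{2} = \left(\frac{871}{6}\right)^{2} = \frac{758641}{36}$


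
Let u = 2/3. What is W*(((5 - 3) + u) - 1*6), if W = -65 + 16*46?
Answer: -6710/3 ≈ -2236.7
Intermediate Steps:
u = 2/3 (u = 2*(1/3) = 2/3 ≈ 0.66667)
W = 671 (W = -65 + 736 = 671)
W*(((5 - 3) + u) - 1*6) = 671*(((5 - 3) + 2/3) - 1*6) = 671*((2 + 2/3) - 6) = 671*(8/3 - 6) = 671*(-10/3) = -6710/3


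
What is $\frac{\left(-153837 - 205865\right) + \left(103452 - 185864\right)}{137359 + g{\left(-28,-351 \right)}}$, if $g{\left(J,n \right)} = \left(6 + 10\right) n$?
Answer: $- \frac{442114}{131743} \approx -3.3559$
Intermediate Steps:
$g{\left(J,n \right)} = 16 n$
$\frac{\left(-153837 - 205865\right) + \left(103452 - 185864\right)}{137359 + g{\left(-28,-351 \right)}} = \frac{\left(-153837 - 205865\right) + \left(103452 - 185864\right)}{137359 + 16 \left(-351\right)} = \frac{\left(-153837 - 205865\right) - 82412}{137359 - 5616} = \frac{-359702 - 82412}{131743} = \left(-442114\right) \frac{1}{131743} = - \frac{442114}{131743}$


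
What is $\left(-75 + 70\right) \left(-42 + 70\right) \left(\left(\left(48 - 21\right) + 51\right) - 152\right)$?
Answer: $10360$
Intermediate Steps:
$\left(-75 + 70\right) \left(-42 + 70\right) \left(\left(\left(48 - 21\right) + 51\right) - 152\right) = \left(-5\right) 28 \left(\left(27 + 51\right) - 152\right) = - 140 \left(78 - 152\right) = \left(-140\right) \left(-74\right) = 10360$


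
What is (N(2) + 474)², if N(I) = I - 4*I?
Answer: 219024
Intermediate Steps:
N(I) = -3*I
(N(2) + 474)² = (-3*2 + 474)² = (-6 + 474)² = 468² = 219024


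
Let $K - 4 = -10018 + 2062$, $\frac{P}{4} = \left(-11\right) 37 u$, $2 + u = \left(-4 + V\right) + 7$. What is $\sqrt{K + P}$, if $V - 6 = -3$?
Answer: $8 i \sqrt{226} \approx 120.27 i$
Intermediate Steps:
$V = 3$ ($V = 6 - 3 = 3$)
$u = 4$ ($u = -2 + \left(\left(-4 + 3\right) + 7\right) = -2 + \left(-1 + 7\right) = -2 + 6 = 4$)
$P = -6512$ ($P = 4 \left(-11\right) 37 \cdot 4 = 4 \left(\left(-407\right) 4\right) = 4 \left(-1628\right) = -6512$)
$K = -7952$ ($K = 4 + \left(-10018 + 2062\right) = 4 - 7956 = -7952$)
$\sqrt{K + P} = \sqrt{-7952 - 6512} = \sqrt{-14464} = 8 i \sqrt{226}$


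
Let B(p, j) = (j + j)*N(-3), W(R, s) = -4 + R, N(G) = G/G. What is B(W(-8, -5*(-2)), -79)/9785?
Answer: -158/9785 ≈ -0.016147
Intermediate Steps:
N(G) = 1
B(p, j) = 2*j (B(p, j) = (j + j)*1 = (2*j)*1 = 2*j)
B(W(-8, -5*(-2)), -79)/9785 = (2*(-79))/9785 = -158*1/9785 = -158/9785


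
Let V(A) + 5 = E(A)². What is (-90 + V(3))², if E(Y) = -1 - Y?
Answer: 6241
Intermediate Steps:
V(A) = -5 + (-1 - A)²
(-90 + V(3))² = (-90 + (-5 + (1 + 3)²))² = (-90 + (-5 + 4²))² = (-90 + (-5 + 16))² = (-90 + 11)² = (-79)² = 6241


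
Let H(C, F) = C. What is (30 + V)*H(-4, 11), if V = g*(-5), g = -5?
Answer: -220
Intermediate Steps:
V = 25 (V = -5*(-5) = 25)
(30 + V)*H(-4, 11) = (30 + 25)*(-4) = 55*(-4) = -220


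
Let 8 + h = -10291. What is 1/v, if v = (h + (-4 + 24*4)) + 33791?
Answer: 1/23584 ≈ 4.2402e-5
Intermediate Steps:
h = -10299 (h = -8 - 10291 = -10299)
v = 23584 (v = (-10299 + (-4 + 24*4)) + 33791 = (-10299 + (-4 + 96)) + 33791 = (-10299 + 92) + 33791 = -10207 + 33791 = 23584)
1/v = 1/23584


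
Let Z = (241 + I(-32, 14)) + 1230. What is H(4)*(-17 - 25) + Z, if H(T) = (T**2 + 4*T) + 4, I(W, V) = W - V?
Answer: -87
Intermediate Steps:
H(T) = 4 + T**2 + 4*T
Z = 1425 (Z = (241 + (-32 - 1*14)) + 1230 = (241 + (-32 - 14)) + 1230 = (241 - 46) + 1230 = 195 + 1230 = 1425)
H(4)*(-17 - 25) + Z = (4 + 4**2 + 4*4)*(-17 - 25) + 1425 = (4 + 16 + 16)*(-42) + 1425 = 36*(-42) + 1425 = -1512 + 1425 = -87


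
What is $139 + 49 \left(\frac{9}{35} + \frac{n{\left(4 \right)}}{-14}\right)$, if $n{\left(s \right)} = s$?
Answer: $\frac{688}{5} \approx 137.6$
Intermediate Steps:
$139 + 49 \left(\frac{9}{35} + \frac{n{\left(4 \right)}}{-14}\right) = 139 + 49 \left(\frac{9}{35} + \frac{4}{-14}\right) = 139 + 49 \left(9 \cdot \frac{1}{35} + 4 \left(- \frac{1}{14}\right)\right) = 139 + 49 \left(\frac{9}{35} - \frac{2}{7}\right) = 139 + 49 \left(- \frac{1}{35}\right) = 139 - \frac{7}{5} = \frac{688}{5}$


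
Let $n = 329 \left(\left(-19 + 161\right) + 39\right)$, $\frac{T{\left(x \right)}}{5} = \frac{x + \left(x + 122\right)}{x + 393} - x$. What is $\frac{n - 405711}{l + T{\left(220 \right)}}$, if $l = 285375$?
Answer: $- \frac{212197306}{174263385} \approx -1.2177$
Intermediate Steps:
$T{\left(x \right)} = - 5 x + \frac{5 \left(122 + 2 x\right)}{393 + x}$ ($T{\left(x \right)} = 5 \left(\frac{x + \left(x + 122\right)}{x + 393} - x\right) = 5 \left(\frac{x + \left(122 + x\right)}{393 + x} - x\right) = 5 \left(\frac{122 + 2 x}{393 + x} - x\right) = 5 \left(- x + \frac{122 + 2 x}{393 + x}\right) = - 5 x + \frac{5 \left(122 + 2 x\right)}{393 + x}$)
$n = 59549$ ($n = 329 \left(142 + 39\right) = 329 \cdot 181 = 59549$)
$\frac{n - 405711}{l + T{\left(220 \right)}} = \frac{59549 - 405711}{285375 + \frac{5 \left(122 - 220^{2} - 86020\right)}{393 + 220}} = - \frac{346162}{285375 + \frac{5 \left(122 - 48400 - 86020\right)}{613}} = - \frac{346162}{285375 + 5 \cdot \frac{1}{613} \left(122 - 48400 - 86020\right)} = - \frac{346162}{285375 + 5 \cdot \frac{1}{613} \left(-134298\right)} = - \frac{346162}{285375 - \frac{671490}{613}} = - \frac{346162}{\frac{174263385}{613}} = \left(-346162\right) \frac{613}{174263385} = - \frac{212197306}{174263385}$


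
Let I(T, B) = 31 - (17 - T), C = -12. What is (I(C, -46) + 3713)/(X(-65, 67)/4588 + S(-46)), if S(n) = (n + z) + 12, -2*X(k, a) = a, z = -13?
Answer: -34088840/431339 ≈ -79.030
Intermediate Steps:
X(k, a) = -a/2
S(n) = -1 + n (S(n) = (n - 13) + 12 = (-13 + n) + 12 = -1 + n)
I(T, B) = 14 + T (I(T, B) = 31 + (-17 + T) = 14 + T)
(I(C, -46) + 3713)/(X(-65, 67)/4588 + S(-46)) = ((14 - 12) + 3713)/(-½*67/4588 + (-1 - 46)) = (2 + 3713)/(-67/2*1/4588 - 47) = 3715/(-67/9176 - 47) = 3715/(-431339/9176) = 3715*(-9176/431339) = -34088840/431339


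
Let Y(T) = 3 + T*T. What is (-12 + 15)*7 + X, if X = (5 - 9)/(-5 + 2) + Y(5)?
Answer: 151/3 ≈ 50.333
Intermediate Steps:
Y(T) = 3 + T**2
X = 88/3 (X = (5 - 9)/(-5 + 2) + (3 + 5**2) = -4/(-3) + (3 + 25) = -4*(-1/3) + 28 = 4/3 + 28 = 88/3 ≈ 29.333)
(-12 + 15)*7 + X = (-12 + 15)*7 + 88/3 = 3*7 + 88/3 = 21 + 88/3 = 151/3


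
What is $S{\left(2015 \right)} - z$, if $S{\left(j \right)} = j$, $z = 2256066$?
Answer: $-2254051$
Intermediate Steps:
$S{\left(2015 \right)} - z = 2015 - 2256066 = -2254051$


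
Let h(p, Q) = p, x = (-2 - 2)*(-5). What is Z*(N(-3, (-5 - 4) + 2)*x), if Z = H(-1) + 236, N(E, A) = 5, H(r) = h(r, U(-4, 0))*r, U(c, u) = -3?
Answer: 23700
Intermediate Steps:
x = 20 (x = -4*(-5) = 20)
H(r) = r² (H(r) = r*r = r²)
Z = 237 (Z = (-1)² + 236 = 1 + 236 = 237)
Z*(N(-3, (-5 - 4) + 2)*x) = 237*(5*20) = 237*100 = 23700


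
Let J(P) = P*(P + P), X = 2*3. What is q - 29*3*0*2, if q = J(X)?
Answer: 72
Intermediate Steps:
X = 6
J(P) = 2*P**2 (J(P) = P*(2*P) = 2*P**2)
q = 72 (q = 2*6**2 = 2*36 = 72)
q - 29*3*0*2 = 72 - 29*3*0*2 = 72 - 0*2 = 72 - 29*0 = 72 + 0 = 72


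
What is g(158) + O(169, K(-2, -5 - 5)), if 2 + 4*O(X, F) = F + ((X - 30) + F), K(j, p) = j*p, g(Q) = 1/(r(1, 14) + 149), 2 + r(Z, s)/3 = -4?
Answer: 23191/524 ≈ 44.258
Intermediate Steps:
r(Z, s) = -18 (r(Z, s) = -6 + 3*(-4) = -6 - 12 = -18)
g(Q) = 1/131 (g(Q) = 1/(-18 + 149) = 1/131)
O(X, F) = -8 + F/2 + X/4 (O(X, F) = -1/2 + (F + ((X - 30) + F))/4 = -1/2 + (F + ((-30 + X) + F))/4 = -1/2 + (F + (-30 + F + X))/4 = -1/2 + (-30 + X + 2*F)/4 = -1/2 + (-15/2 + F/2 + X/4) = -8 + F/2 + X/4)
g(158) + O(169, K(-2, -5 - 5)) = 1/131 + (-8 + (-2*(-5 - 5))/2 + (1/4)*169) = 1/131 + (-8 + (-2*(-10))/2 + 169/4) = 1/131 + (-8 + (1/2)*20 + 169/4) = 1/131 + (-8 + 10 + 169/4) = 1/131 + 177/4 = 23191/524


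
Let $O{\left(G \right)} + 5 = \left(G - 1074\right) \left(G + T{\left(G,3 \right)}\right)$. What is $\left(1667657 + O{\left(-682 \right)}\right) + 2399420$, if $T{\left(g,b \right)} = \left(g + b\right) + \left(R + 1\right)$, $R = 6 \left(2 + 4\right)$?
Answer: $6392016$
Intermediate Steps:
$R = 36$ ($R = 6 \cdot 6 = 36$)
$T{\left(g,b \right)} = 37 + b + g$ ($T{\left(g,b \right)} = \left(g + b\right) + \left(36 + 1\right) = \left(b + g\right) + 37 = 37 + b + g$)
$O{\left(G \right)} = -5 + \left(-1074 + G\right) \left(40 + 2 G\right)$ ($O{\left(G \right)} = -5 + \left(G - 1074\right) \left(G + \left(37 + 3 + G\right)\right) = -5 + \left(-1074 + G\right) \left(G + \left(40 + G\right)\right) = -5 + \left(-1074 + G\right) \left(40 + 2 G\right)$)
$\left(1667657 + O{\left(-682 \right)}\right) + 2399420 = \left(1667657 - \left(-1394691 - 930248\right)\right) + 2399420 = \left(1667657 + \left(-42965 + 1437656 + 2 \cdot 465124\right)\right) + 2399420 = \left(1667657 + \left(-42965 + 1437656 + 930248\right)\right) + 2399420 = \left(1667657 + 2324939\right) + 2399420 = 3992596 + 2399420 = 6392016$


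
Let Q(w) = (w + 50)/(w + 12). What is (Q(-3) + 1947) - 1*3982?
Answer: -18268/9 ≈ -2029.8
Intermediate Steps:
Q(w) = (50 + w)/(12 + w)
(Q(-3) + 1947) - 1*3982 = ((50 - 3)/(12 - 3) + 1947) - 1*3982 = (47/9 + 1947) - 3982 = 17570/9 - 3982 = -18268/9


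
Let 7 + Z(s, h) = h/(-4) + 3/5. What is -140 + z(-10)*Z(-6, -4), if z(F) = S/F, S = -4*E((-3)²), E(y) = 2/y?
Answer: -3512/25 ≈ -140.48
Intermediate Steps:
S = -8/9 (S = -8/((-3)²) = -8/9 ≈ -0.88889)
Z(s, h) = -32/5 - h/4 (Z(s, h) = -7 + (h/(-4) + 3/5) = -7 + (h*(-¼) + 3*(⅕)) = -7 + (-h/4 + ⅗) = -7 + (⅗ - h/4) = -32/5 - h/4)
z(F) = -8/(9*F)
-140 + z(-10)*Z(-6, -4) = -140 + (-8/9/(-10))*(-32/5 - ¼*(-4)) = -140 + (-8/9*(-⅒))*(-32/5 + 1) = -140 + (4/45)*(-27/5) = -140 - 12/25 = -3512/25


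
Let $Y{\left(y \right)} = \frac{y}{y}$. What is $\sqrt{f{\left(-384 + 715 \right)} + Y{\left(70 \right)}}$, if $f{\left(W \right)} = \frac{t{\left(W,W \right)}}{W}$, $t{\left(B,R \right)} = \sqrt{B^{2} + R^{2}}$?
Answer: $\sqrt{1 + \sqrt{2}} \approx 1.5538$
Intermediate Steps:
$Y{\left(y \right)} = 1$
$f{\left(W \right)} = \frac{\sqrt{2} \sqrt{W^{2}}}{W}$ ($f{\left(W \right)} = \frac{\sqrt{W^{2} + W^{2}}}{W} = \frac{\sqrt{2 W^{2}}}{W} = \frac{\sqrt{2} \sqrt{W^{2}}}{W}$)
$\sqrt{f{\left(-384 + 715 \right)} + Y{\left(70 \right)}} = \sqrt{\frac{\sqrt{2} \sqrt{\left(-384 + 715\right)^{2}}}{-384 + 715} + 1} = \sqrt{\frac{\sqrt{2} \sqrt{331^{2}}}{331} + 1} = \sqrt{\sqrt{2} \cdot \frac{1}{331} \sqrt{109561} + 1} = \sqrt{\sqrt{2} \cdot \frac{1}{331} \cdot 331 + 1} = \sqrt{\sqrt{2} + 1} = \sqrt{1 + \sqrt{2}}$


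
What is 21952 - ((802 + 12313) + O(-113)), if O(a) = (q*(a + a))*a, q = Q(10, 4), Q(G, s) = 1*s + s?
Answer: -195467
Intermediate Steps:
Q(G, s) = 2*s (Q(G, s) = s + s = 2*s)
q = 8 (q = 2*4 = 8)
O(a) = 16*a**2 (O(a) = (8*(a + a))*a = (8*(2*a))*a = (16*a)*a = 16*a**2)
21952 - ((802 + 12313) + O(-113)) = 21952 - ((802 + 12313) + 16*(-113)**2) = 21952 - (13115 + 16*12769) = 21952 - (13115 + 204304) = 21952 - 1*217419 = 21952 - 217419 = -195467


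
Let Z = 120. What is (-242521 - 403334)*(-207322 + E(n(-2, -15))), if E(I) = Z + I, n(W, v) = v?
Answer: 133832135535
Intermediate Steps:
E(I) = 120 + I
(-242521 - 403334)*(-207322 + E(n(-2, -15))) = (-242521 - 403334)*(-207322 + (120 - 15)) = -645855*(-207322 + 105) = -645855*(-207217) = 133832135535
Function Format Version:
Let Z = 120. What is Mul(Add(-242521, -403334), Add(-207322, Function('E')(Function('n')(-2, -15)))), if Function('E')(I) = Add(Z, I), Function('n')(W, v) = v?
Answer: 133832135535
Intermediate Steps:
Function('E')(I) = Add(120, I)
Mul(Add(-242521, -403334), Add(-207322, Function('E')(Function('n')(-2, -15)))) = Mul(Add(-242521, -403334), Add(-207322, Add(120, -15))) = Mul(-645855, Add(-207322, 105)) = Mul(-645855, -207217) = 133832135535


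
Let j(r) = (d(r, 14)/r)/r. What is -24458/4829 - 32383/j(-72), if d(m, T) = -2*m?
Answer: -5629614710/4829 ≈ -1.1658e+6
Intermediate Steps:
j(r) = -2/r (j(r) = ((-2*r)/r)/r = -2/r)
-24458/4829 - 32383/j(-72) = -24458/4829 - 32383/((-2/(-72))) = -24458*1/4829 - 32383/((-2*(-1/72))) = -24458/4829 - 32383/1/36 = -24458/4829 - 32383*36 = -24458/4829 - 1165788 = -5629614710/4829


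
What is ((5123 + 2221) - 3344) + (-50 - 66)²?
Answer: 17456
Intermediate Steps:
((5123 + 2221) - 3344) + (-50 - 66)² = (7344 - 3344) + (-116)² = 4000 + 13456 = 17456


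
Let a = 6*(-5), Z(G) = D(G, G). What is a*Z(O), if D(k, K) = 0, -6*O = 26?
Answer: 0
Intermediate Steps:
O = -13/3 (O = -1/6*26 = -13/3 ≈ -4.3333)
Z(G) = 0
a = -30
a*Z(O) = -30*0 = 0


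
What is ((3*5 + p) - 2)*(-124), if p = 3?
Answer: -1984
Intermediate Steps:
((3*5 + p) - 2)*(-124) = ((3*5 + 3) - 2)*(-124) = ((15 + 3) - 2)*(-124) = (18 - 2)*(-124) = 16*(-124) = -1984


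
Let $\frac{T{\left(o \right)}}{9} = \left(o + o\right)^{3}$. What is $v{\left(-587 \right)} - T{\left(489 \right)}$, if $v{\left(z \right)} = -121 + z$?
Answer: $-8418972876$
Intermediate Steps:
$T{\left(o \right)} = 72 o^{3}$ ($T{\left(o \right)} = 9 \left(o + o\right)^{3} = 9 \left(2 o\right)^{3} = 9 \cdot 8 o^{3} = 72 o^{3}$)
$v{\left(-587 \right)} - T{\left(489 \right)} = \left(-121 - 587\right) - 72 \cdot 489^{3} = -708 - 72 \cdot 116930169 = -708 - 8418972168 = -8418972876$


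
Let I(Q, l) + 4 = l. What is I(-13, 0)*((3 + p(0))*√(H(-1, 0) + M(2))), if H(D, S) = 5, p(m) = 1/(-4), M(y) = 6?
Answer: -11*√11 ≈ -36.483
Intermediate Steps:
I(Q, l) = -4 + l
p(m) = -¼
I(-13, 0)*((3 + p(0))*√(H(-1, 0) + M(2))) = (-4 + 0)*((3 - ¼)*√(5 + 6)) = -11*√11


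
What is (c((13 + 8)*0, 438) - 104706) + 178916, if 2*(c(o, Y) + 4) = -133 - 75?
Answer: 74102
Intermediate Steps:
c(o, Y) = -108 (c(o, Y) = -4 + (-133 - 75)/2 = -4 + (½)*(-208) = -4 - 104 = -108)
(c((13 + 8)*0, 438) - 104706) + 178916 = (-108 - 104706) + 178916 = -104814 + 178916 = 74102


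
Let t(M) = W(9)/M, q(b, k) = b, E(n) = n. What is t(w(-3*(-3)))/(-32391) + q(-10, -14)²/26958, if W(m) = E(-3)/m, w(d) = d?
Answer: 14580443/3929384601 ≈ 0.0037106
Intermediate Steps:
W(m) = -3/m
t(M) = -1/(3*M) (t(M) = (-3/9)/M = (-3*⅑)/M = -1/(3*M))
t(w(-3*(-3)))/(-32391) + q(-10, -14)²/26958 = -1/(3*((-3*(-3))))/(-32391) + (-10)²/26958 = -⅓/9*(-1/32391) + 100*(1/26958) = -⅓*⅑*(-1/32391) + 50/13479 = -1/27*(-1/32391) + 50/13479 = 1/874557 + 50/13479 = 14580443/3929384601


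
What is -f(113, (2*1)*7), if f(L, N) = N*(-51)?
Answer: 714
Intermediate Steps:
f(L, N) = -51*N
-f(113, (2*1)*7) = -(-51)*(2*1)*7 = -(-51)*2*7 = -(-51)*14 = -1*(-714) = 714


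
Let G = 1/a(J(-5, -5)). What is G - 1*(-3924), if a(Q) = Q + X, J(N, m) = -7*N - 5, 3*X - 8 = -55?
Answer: 168735/43 ≈ 3924.1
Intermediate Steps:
X = -47/3 (X = 8/3 + (1/3)*(-55) = 8/3 - 55/3 = -47/3 ≈ -15.667)
J(N, m) = -5 - 7*N
a(Q) = -47/3 + Q (a(Q) = Q - 47/3 = -47/3 + Q)
G = 3/43 (G = 1/(-47/3 + (-5 - 7*(-5))) = 1/(-47/3 + (-5 + 35)) = 1/(-47/3 + 30) = 1/(43/3) = 3/43 ≈ 0.069767)
G - 1*(-3924) = 3/43 - 1*(-3924) = 3/43 + 3924 = 168735/43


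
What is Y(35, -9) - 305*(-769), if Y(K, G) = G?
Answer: 234536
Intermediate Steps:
Y(35, -9) - 305*(-769) = -9 - 305*(-769) = -9 + 234545 = 234536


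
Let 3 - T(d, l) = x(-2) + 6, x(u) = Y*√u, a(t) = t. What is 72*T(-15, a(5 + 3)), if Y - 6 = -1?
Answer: -216 - 360*I*√2 ≈ -216.0 - 509.12*I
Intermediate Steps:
Y = 5 (Y = 6 - 1 = 5)
x(u) = 5*√u
T(d, l) = -3 - 5*I*√2 (T(d, l) = 3 - (5*√(-2) + 6) = 3 - (5*(I*√2) + 6) = 3 - (5*I*√2 + 6) = 3 - (6 + 5*I*√2) = 3 + (-6 - 5*I*√2) = -3 - 5*I*√2)
72*T(-15, a(5 + 3)) = 72*(-3 - 5*I*√2) = -216 - 360*I*√2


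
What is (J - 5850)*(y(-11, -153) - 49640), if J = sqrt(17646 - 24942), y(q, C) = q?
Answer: 290458350 - 397208*I*sqrt(114) ≈ 2.9046e+8 - 4.241e+6*I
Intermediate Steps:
J = 8*I*sqrt(114) (J = sqrt(-7296) = 8*I*sqrt(114) ≈ 85.417*I)
(J - 5850)*(y(-11, -153) - 49640) = (8*I*sqrt(114) - 5850)*(-11 - 49640) = (-5850 + 8*I*sqrt(114))*(-49651) = 290458350 - 397208*I*sqrt(114)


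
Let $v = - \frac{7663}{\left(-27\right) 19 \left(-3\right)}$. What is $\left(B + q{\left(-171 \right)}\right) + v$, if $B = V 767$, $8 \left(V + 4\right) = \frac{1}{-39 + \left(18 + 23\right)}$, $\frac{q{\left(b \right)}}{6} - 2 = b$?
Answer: $- \frac{99457363}{24624} \approx -4039.0$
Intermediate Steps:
$q{\left(b \right)} = 12 + 6 b$
$V = - \frac{63}{16}$ ($V = -4 + \frac{1}{8 \left(-39 + \left(18 + 23\right)\right)} = -4 + \frac{1}{8 \left(-39 + 41\right)} = -4 + \frac{1}{8 \cdot 2} = -4 + \frac{1}{8} \cdot \frac{1}{2} = -4 + \frac{1}{16} = - \frac{63}{16} \approx -3.9375$)
$B = - \frac{48321}{16}$ ($B = \left(- \frac{63}{16}\right) 767 = - \frac{48321}{16} \approx -3020.1$)
$v = - \frac{7663}{1539}$ ($v = - \frac{7663}{\left(-513\right) \left(-3\right)} = - \frac{7663}{1539} \approx -4.9792$)
$\left(B + q{\left(-171 \right)}\right) + v = \left(- \frac{48321}{16} + \left(12 + 6 \left(-171\right)\right)\right) - \frac{7663}{1539} = \left(- \frac{48321}{16} + \left(12 - 1026\right)\right) - \frac{7663}{1539} = \left(- \frac{48321}{16} - 1014\right) - \frac{7663}{1539} = - \frac{64545}{16} - \frac{7663}{1539} = - \frac{99457363}{24624}$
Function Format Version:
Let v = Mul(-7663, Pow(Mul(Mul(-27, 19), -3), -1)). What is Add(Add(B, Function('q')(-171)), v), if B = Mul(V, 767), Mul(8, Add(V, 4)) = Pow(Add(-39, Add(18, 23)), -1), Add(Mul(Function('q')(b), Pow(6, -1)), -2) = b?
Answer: Rational(-99457363, 24624) ≈ -4039.0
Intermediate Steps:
Function('q')(b) = Add(12, Mul(6, b))
V = Rational(-63, 16) (V = Add(-4, Mul(Rational(1, 8), Pow(Add(-39, Add(18, 23)), -1))) = Add(-4, Mul(Rational(1, 8), Pow(Add(-39, 41), -1))) = Add(-4, Mul(Rational(1, 8), Pow(2, -1))) = Add(-4, Mul(Rational(1, 8), Rational(1, 2))) = Add(-4, Rational(1, 16)) = Rational(-63, 16) ≈ -3.9375)
B = Rational(-48321, 16) (B = Mul(Rational(-63, 16), 767) = Rational(-48321, 16) ≈ -3020.1)
v = Rational(-7663, 1539) (v = Mul(-7663, Pow(Mul(-513, -3), -1)) = Mul(-7663, Pow(1539, -1)) = Mul(-7663, Rational(1, 1539)) = Rational(-7663, 1539) ≈ -4.9792)
Add(Add(B, Function('q')(-171)), v) = Add(Add(Rational(-48321, 16), Add(12, Mul(6, -171))), Rational(-7663, 1539)) = Add(Add(Rational(-48321, 16), Add(12, -1026)), Rational(-7663, 1539)) = Add(Add(Rational(-48321, 16), -1014), Rational(-7663, 1539)) = Add(Rational(-64545, 16), Rational(-7663, 1539)) = Rational(-99457363, 24624)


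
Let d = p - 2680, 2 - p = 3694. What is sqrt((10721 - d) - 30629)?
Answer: 12*I*sqrt(94) ≈ 116.34*I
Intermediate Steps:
p = -3692 (p = 2 - 1*3694 = 2 - 3694 = -3692)
d = -6372 (d = -3692 - 2680 = -6372)
sqrt((10721 - d) - 30629) = sqrt((10721 - 1*(-6372)) - 30629) = sqrt((10721 + 6372) - 30629) = sqrt(17093 - 30629) = sqrt(-13536) = 12*I*sqrt(94)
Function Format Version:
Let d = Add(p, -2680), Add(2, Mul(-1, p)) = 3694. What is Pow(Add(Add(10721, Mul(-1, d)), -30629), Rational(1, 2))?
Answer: Mul(12, I, Pow(94, Rational(1, 2))) ≈ Mul(116.34, I)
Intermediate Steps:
p = -3692 (p = Add(2, Mul(-1, 3694)) = Add(2, -3694) = -3692)
d = -6372 (d = Add(-3692, -2680) = -6372)
Pow(Add(Add(10721, Mul(-1, d)), -30629), Rational(1, 2)) = Pow(Add(Add(10721, Mul(-1, -6372)), -30629), Rational(1, 2)) = Pow(Add(Add(10721, 6372), -30629), Rational(1, 2)) = Pow(Add(17093, -30629), Rational(1, 2)) = Pow(-13536, Rational(1, 2)) = Mul(12, I, Pow(94, Rational(1, 2)))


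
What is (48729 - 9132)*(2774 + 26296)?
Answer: 1151084790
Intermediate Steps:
(48729 - 9132)*(2774 + 26296) = 39597*29070 = 1151084790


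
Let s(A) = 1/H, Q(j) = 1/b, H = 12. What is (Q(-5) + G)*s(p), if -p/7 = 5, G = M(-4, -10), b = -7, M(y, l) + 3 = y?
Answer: -25/42 ≈ -0.59524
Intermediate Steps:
M(y, l) = -3 + y
G = -7 (G = -3 - 4 = -7)
p = -35 (p = -7*5 = -35)
Q(j) = -⅐ (Q(j) = 1/(-7) = -⅐)
s(A) = 1/12
(Q(-5) + G)*s(p) = (-⅐ - 7)*(1/12) = -50/7*1/12 = -25/42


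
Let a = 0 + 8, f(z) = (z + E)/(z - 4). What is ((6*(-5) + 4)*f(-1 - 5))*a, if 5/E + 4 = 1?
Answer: -2392/15 ≈ -159.47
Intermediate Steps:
E = -5/3 (E = 5/(-4 + 1) = 5/(-3) = 5*(-⅓) = -5/3 ≈ -1.6667)
f(z) = (-5/3 + z)/(-4 + z) (f(z) = (z - 5/3)/(z - 4) = (-5/3 + z)/(-4 + z))
a = 8
((6*(-5) + 4)*f(-1 - 5))*a = ((6*(-5) + 4)*((-5/3 + (-1 - 5))/(-4 + (-1 - 5))))*8 = ((-30 + 4)*((-5/3 - 6)/(-4 - 6)))*8 = -26*(-23)/((-10)*3)*8 = -(-13)*(-23)/(5*3)*8 = -26*23/30*8 = -299/15*8 = -2392/15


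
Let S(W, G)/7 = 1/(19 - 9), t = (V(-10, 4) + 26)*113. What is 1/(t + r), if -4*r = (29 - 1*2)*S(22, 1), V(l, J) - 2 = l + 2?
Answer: 40/90211 ≈ 0.00044341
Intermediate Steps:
V(l, J) = 4 + l (V(l, J) = 2 + (l + 2) = 2 + (2 + l) = 4 + l)
t = 2260 (t = ((4 - 10) + 26)*113 = (-6 + 26)*113 = 20*113 = 2260)
S(W, G) = 7/10 (S(W, G) = 7/(19 - 9) = 7/10)
r = -189/40 (r = -(29 - 1*2)*7/(4*10) = -(29 - 2)*7/(4*10) = -27*7/(4*10) = -1/4*189/10 = -189/40 ≈ -4.7250)
1/(t + r) = 1/(2260 - 189/40) = 1/(90211/40) = 40/90211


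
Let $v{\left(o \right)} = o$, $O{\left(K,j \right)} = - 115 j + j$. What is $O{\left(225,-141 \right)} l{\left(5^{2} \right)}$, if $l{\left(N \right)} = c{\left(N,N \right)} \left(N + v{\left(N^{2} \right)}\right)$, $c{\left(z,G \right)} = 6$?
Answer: $62688600$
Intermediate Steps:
$O{\left(K,j \right)} = - 114 j$
$l{\left(N \right)} = 6 N + 6 N^{2}$ ($l{\left(N \right)} = 6 \left(N + N^{2}\right) = 6 N + 6 N^{2}$)
$O{\left(225,-141 \right)} l{\left(5^{2} \right)} = \left(-114\right) \left(-141\right) 6 \cdot 5^{2} \left(1 + 5^{2}\right) = 16074 \cdot 6 \cdot 25 \left(1 + 25\right) = 16074 \cdot 6 \cdot 25 \cdot 26 = 16074 \cdot 3900 = 62688600$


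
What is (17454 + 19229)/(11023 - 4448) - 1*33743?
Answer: -221823542/6575 ≈ -33737.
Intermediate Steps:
(17454 + 19229)/(11023 - 4448) - 1*33743 = 36683/6575 - 33743 = -221823542/6575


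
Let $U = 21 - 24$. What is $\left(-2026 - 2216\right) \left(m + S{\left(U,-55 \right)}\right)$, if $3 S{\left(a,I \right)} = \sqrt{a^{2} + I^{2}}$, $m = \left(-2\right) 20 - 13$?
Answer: $224826 - 1414 \sqrt{3034} \approx 1.4694 \cdot 10^{5}$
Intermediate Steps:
$U = -3$ ($U = 21 - 24 = -3$)
$m = -53$ ($m = -40 - 13 = -53$)
$S{\left(a,I \right)} = \frac{\sqrt{I^{2} + a^{2}}}{3}$ ($S{\left(a,I \right)} = \frac{\sqrt{a^{2} + I^{2}}}{3} = \frac{\sqrt{I^{2} + a^{2}}}{3}$)
$\left(-2026 - 2216\right) \left(m + S{\left(U,-55 \right)}\right) = \left(-2026 - 2216\right) \left(-53 + \frac{\sqrt{\left(-55\right)^{2} + \left(-3\right)^{2}}}{3}\right) = - 4242 \left(-53 + \frac{\sqrt{3025 + 9}}{3}\right) = - 4242 \left(-53 + \frac{\sqrt{3034}}{3}\right) = 224826 - 1414 \sqrt{3034}$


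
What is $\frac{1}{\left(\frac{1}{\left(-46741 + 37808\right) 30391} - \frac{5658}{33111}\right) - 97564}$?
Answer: $- \frac{2996355696711}{292336959210489499} \approx -1.025 \cdot 10^{-5}$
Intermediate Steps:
$\frac{1}{\left(\frac{1}{\left(-46741 + 37808\right) 30391} - \frac{5658}{33111}\right) - 97564} = \frac{1}{\left(\frac{1}{-8933} \cdot \frac{1}{30391} - \frac{1886}{11037}\right) - 97564} = \frac{1}{\left(\left(- \frac{1}{8933}\right) \frac{1}{30391} - \frac{1886}{11037}\right) - 97564} = \frac{1}{\left(- \frac{1}{271482803} - \frac{1886}{11037}\right) - 97564} = \frac{1}{- \frac{512016577495}{2996355696711} - 97564} = \frac{1}{- \frac{292336959210489499}{2996355696711}} = - \frac{2996355696711}{292336959210489499}$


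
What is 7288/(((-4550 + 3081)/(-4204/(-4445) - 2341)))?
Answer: 75806430808/6529705 ≈ 11609.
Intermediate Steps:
7288/(((-4550 + 3081)/(-4204/(-4445) - 2341))) = 7288/((-1469/(-4204*(-1/4445) - 2341))) = 7288/((-1469/(4204/4445 - 2341))) = 7288/((-1469/(-10401541/4445))) = 7288/((-1469*(-4445/10401541))) = 7288/(6529705/10401541) = 7288*(10401541/6529705) = 75806430808/6529705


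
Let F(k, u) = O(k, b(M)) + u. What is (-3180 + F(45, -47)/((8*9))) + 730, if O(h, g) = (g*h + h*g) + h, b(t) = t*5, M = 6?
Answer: -86851/36 ≈ -2412.5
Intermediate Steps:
b(t) = 5*t
O(h, g) = h + 2*g*h (O(h, g) = (g*h + g*h) + h = 2*g*h + h = h + 2*g*h)
F(k, u) = u + 61*k (F(k, u) = k*(1 + 2*(5*6)) + u = k*(1 + 2*30) + u = k*(1 + 60) + u = k*61 + u = 61*k + u = u + 61*k)
(-3180 + F(45, -47)/((8*9))) + 730 = (-3180 + (-47 + 61*45)/((8*9))) + 730 = (-3180 + (-47 + 2745)/72) + 730 = (-3180 + 2698*(1/72)) + 730 = (-3180 + 1349/36) + 730 = -113131/36 + 730 = -86851/36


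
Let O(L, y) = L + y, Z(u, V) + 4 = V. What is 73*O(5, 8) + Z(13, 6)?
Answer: 951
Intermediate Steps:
Z(u, V) = -4 + V
73*O(5, 8) + Z(13, 6) = 73*(5 + 8) + (-4 + 6) = 73*13 + 2 = 949 + 2 = 951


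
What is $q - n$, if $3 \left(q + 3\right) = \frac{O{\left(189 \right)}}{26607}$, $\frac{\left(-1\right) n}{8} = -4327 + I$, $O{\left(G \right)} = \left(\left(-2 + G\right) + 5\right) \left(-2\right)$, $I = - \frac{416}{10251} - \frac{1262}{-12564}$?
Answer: $- \frac{1098436324976597}{31729725531} \approx -34619.0$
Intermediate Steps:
$I = \frac{428341}{7155198}$ ($I = \left(-416\right) \frac{1}{10251} - - \frac{631}{6282} = - \frac{416}{10251} + \frac{631}{6282} = \frac{428341}{7155198} \approx 0.059864$)
$O{\left(G \right)} = -6 - 2 G$ ($O{\left(G \right)} = \left(3 + G\right) \left(-2\right) = -6 - 2 G$)
$n = \frac{123840453620}{3577599}$ ($n = - 8 \left(-4327 + \frac{428341}{7155198}\right) = \left(-8\right) \left(- \frac{30960113405}{7155198}\right) = \frac{123840453620}{3577599} \approx 34616.0$)
$q = - \frac{79949}{26607}$ ($q = -3 + \frac{\left(-6 - 378\right) \frac{1}{26607}}{3} = -3 + \frac{\left(-384\right) \frac{1}{26607}}{3} = -3 + \frac{1}{3} \left(- \frac{128}{8869}\right) = -3 - \frac{128}{26607} = - \frac{79949}{26607} \approx -3.0048$)
$q - n = - \frac{79949}{26607} - \frac{123840453620}{3577599} = - \frac{1098436324976597}{31729725531}$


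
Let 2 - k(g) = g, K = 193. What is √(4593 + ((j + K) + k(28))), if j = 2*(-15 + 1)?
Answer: 26*√7 ≈ 68.790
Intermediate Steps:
k(g) = 2 - g
j = -28 (j = 2*(-14) = -28)
√(4593 + ((j + K) + k(28))) = √(4593 + ((-28 + 193) + (2 - 1*28))) = √(4593 + (165 + (2 - 28))) = √(4593 + (165 - 26)) = √(4593 + 139) = √4732 = 26*√7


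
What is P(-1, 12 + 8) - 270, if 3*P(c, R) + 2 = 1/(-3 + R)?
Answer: -4601/17 ≈ -270.65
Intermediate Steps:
P(c, R) = -⅔ + 1/(3*(-3 + R))
P(-1, 12 + 8) - 270 = (7 - 2*(12 + 8))/(3*(-3 + (12 + 8))) - 270 = (7 - 2*20)/(3*(-3 + 20)) - 270 = (⅓)*(7 - 40)/17 - 270 = (⅓)*(1/17)*(-33) - 270 = -11/17 - 270 = -4601/17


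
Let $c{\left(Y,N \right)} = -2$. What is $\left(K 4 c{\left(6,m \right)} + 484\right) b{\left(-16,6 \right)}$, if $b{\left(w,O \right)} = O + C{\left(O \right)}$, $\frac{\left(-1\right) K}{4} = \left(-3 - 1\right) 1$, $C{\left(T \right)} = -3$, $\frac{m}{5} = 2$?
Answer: $1068$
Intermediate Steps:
$m = 10$ ($m = 5 \cdot 2 = 10$)
$K = 16$ ($K = - 4 \left(-3 - 1\right) 1 = - 4 \left(\left(-4\right) 1\right) = \left(-4\right) \left(-4\right) = 16$)
$b{\left(w,O \right)} = -3 + O$ ($b{\left(w,O \right)} = O - 3 = -3 + O$)
$\left(K 4 c{\left(6,m \right)} + 484\right) b{\left(-16,6 \right)} = \left(16 \cdot 4 \left(-2\right) + 484\right) \left(-3 + 6\right) = \left(64 \left(-2\right) + 484\right) 3 = \left(-128 + 484\right) 3 = 356 \cdot 3 = 1068$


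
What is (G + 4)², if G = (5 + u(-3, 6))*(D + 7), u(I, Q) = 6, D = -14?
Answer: 5329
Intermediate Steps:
G = -77 (G = (5 + 6)*(-14 + 7) = 11*(-7) = -77)
(G + 4)² = (-77 + 4)² = (-73)² = 5329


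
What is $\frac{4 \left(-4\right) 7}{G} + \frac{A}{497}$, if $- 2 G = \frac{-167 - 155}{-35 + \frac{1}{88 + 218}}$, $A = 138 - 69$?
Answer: $\frac{42821795}{1748943} \approx 24.484$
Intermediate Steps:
$A = 69$ ($A = 138 - 69 = 69$)
$G = - \frac{49266}{10709}$ ($G = - \frac{\left(-167 - 155\right) \frac{1}{-35 + \frac{1}{88 + 218}}}{2} = - \frac{\left(-322\right) \frac{1}{-35 + \frac{1}{306}}}{2} = - \frac{\left(-322\right) \frac{1}{- \frac{10709}{306}}}{2} = - \frac{\left(-322\right) \left(- \frac{306}{10709}\right)}{2} = \left(- \frac{1}{2}\right) \frac{98532}{10709} = - \frac{49266}{10709} \approx -4.6004$)
$\frac{4 \left(-4\right) 7}{G} + \frac{A}{497} = \frac{4 \left(-4\right) 7}{- \frac{49266}{10709}} + \frac{69}{497} = \left(-16\right) 7 \left(- \frac{10709}{49266}\right) + 69 \cdot \frac{1}{497} = \left(-112\right) \left(- \frac{10709}{49266}\right) + \frac{69}{497} = \frac{85672}{3519} + \frac{69}{497} = \frac{42821795}{1748943}$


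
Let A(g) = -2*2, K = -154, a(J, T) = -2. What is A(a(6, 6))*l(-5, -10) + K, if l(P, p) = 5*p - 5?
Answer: 66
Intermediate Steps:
l(P, p) = -5 + 5*p
A(g) = -4
A(a(6, 6))*l(-5, -10) + K = -4*(-5 + 5*(-10)) - 154 = -4*(-5 - 50) - 154 = -4*(-55) - 154 = 220 - 154 = 66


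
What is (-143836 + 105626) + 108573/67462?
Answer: -2577614447/67462 ≈ -38208.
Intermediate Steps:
(-143836 + 105626) + 108573/67462 = -38210 + 108573*(1/67462) = -38210 + 108573/67462 = -2577614447/67462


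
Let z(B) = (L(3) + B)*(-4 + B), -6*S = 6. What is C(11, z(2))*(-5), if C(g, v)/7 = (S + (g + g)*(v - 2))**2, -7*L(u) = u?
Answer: -3192005/7 ≈ -4.5600e+5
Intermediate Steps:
L(u) = -u/7
S = -1 (S = -1/6*6 = -1)
z(B) = (-4 + B)*(-3/7 + B) (z(B) = (-1/7*3 + B)*(-4 + B) = (-3/7 + B)*(-4 + B) = (-4 + B)*(-3/7 + B))
C(g, v) = 7*(-1 + 2*g*(-2 + v))**2 (C(g, v) = 7*(-1 + (g + g)*(v - 2))**2 = 7*(-1 + (2*g)*(-2 + v))**2 = 7*(-1 + 2*g*(-2 + v))**2)
C(11, z(2))*(-5) = (7*(1 + 4*11 - 2*11*(12/7 + 2**2 - 31/7*2))**2)*(-5) = (7*(1 + 44 - 2*11*(12/7 + 4 - 62/7))**2)*(-5) = (7*(1 + 44 - 2*11*(-22/7))**2)*(-5) = (7*(1 + 44 + 484/7)**2)*(-5) = (7*(799/7)**2)*(-5) = (7*(638401/49))*(-5) = (638401/7)*(-5) = -3192005/7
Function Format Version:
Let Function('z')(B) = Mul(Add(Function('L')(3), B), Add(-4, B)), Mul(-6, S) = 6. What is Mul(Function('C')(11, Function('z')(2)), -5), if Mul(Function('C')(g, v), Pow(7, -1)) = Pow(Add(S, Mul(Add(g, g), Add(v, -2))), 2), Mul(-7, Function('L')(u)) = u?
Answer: Rational(-3192005, 7) ≈ -4.5600e+5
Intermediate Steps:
Function('L')(u) = Mul(Rational(-1, 7), u)
S = -1 (S = Mul(Rational(-1, 6), 6) = -1)
Function('z')(B) = Mul(Add(-4, B), Add(Rational(-3, 7), B)) (Function('z')(B) = Mul(Add(Mul(Rational(-1, 7), 3), B), Add(-4, B)) = Mul(Add(Rational(-3, 7), B), Add(-4, B)) = Mul(Add(-4, B), Add(Rational(-3, 7), B)))
Function('C')(g, v) = Mul(7, Pow(Add(-1, Mul(2, g, Add(-2, v))), 2)) (Function('C')(g, v) = Mul(7, Pow(Add(-1, Mul(Add(g, g), Add(v, -2))), 2)) = Mul(7, Pow(Add(-1, Mul(Mul(2, g), Add(-2, v))), 2)) = Mul(7, Pow(Add(-1, Mul(2, g, Add(-2, v))), 2)))
Mul(Function('C')(11, Function('z')(2)), -5) = Mul(Mul(7, Pow(Add(1, Mul(4, 11), Mul(-2, 11, Add(Rational(12, 7), Pow(2, 2), Mul(Rational(-31, 7), 2)))), 2)), -5) = Mul(Mul(7, Pow(Add(1, 44, Mul(-2, 11, Add(Rational(12, 7), 4, Rational(-62, 7)))), 2)), -5) = Mul(Mul(7, Pow(Add(1, 44, Mul(-2, 11, Rational(-22, 7))), 2)), -5) = Mul(Mul(7, Pow(Add(1, 44, Rational(484, 7)), 2)), -5) = Mul(Mul(7, Pow(Rational(799, 7), 2)), -5) = Mul(Mul(7, Rational(638401, 49)), -5) = Mul(Rational(638401, 7), -5) = Rational(-3192005, 7)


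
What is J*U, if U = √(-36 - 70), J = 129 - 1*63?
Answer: 66*I*√106 ≈ 679.51*I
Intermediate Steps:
J = 66 (J = 129 - 63 = 66)
U = I*√106 (U = √(-106) = I*√106 ≈ 10.296*I)
J*U = 66*(I*√106) = 66*I*√106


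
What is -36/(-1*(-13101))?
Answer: -12/4367 ≈ -0.0027479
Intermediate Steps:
-36/(-1*(-13101)) = -36/13101 = (1/13101)*(-36) = -12/4367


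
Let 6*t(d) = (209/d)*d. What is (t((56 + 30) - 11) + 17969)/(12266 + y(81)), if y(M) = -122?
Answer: 108023/72864 ≈ 1.4825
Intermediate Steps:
t(d) = 209/6 (t(d) = ((209/d)*d)/6 = (⅙)*209 = 209/6)
(t((56 + 30) - 11) + 17969)/(12266 + y(81)) = (209/6 + 17969)/(12266 - 122) = (108023/6)/12144 = (108023/6)*(1/12144) = 108023/72864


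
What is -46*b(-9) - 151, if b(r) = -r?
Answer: -565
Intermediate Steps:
-46*b(-9) - 151 = -(-46)*(-9) - 151 = -46*9 - 151 = -414 - 151 = -565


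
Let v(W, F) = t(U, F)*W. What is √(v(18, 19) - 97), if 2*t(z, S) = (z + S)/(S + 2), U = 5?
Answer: I*√4249/7 ≈ 9.3121*I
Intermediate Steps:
t(z, S) = (S + z)/(2*(2 + S)) (t(z, S) = ((z + S)/(S + 2))/2 = ((S + z)/(2 + S))/2 = (S + z)/(2*(2 + S)))
v(W, F) = W*(5 + F)/(2*(2 + F)) (v(W, F) = ((F + 5)/(2*(2 + F)))*W = ((5 + F)/(2*(2 + F)))*W = W*(5 + F)/(2*(2 + F)))
√(v(18, 19) - 97) = √((½)*18*(5 + 19)/(2 + 19) - 97) = √((½)*18*24/21 - 97) = √((½)*18*(1/21)*24 - 97) = √(72/7 - 97) = √(-607/7) = I*√4249/7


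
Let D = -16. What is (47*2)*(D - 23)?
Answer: -3666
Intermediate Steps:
(47*2)*(D - 23) = (47*2)*(-16 - 23) = 94*(-39) = -3666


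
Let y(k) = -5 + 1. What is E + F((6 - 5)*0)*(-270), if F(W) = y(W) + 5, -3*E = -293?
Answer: -517/3 ≈ -172.33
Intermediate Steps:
E = 293/3 (E = -1/3*(-293) = 293/3 ≈ 97.667)
y(k) = -4
F(W) = 1 (F(W) = -4 + 5 = 1)
E + F((6 - 5)*0)*(-270) = 293/3 + 1*(-270) = 293/3 - 270 = -517/3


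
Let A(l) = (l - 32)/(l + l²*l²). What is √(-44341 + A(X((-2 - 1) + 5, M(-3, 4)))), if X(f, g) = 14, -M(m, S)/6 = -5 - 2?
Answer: 2*I*√50529064215/2135 ≈ 210.57*I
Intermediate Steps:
M(m, S) = 42 (M(m, S) = -6*(-5 - 2) = -6*(-7) = 42)
A(l) = (-32 + l)/(l + l⁴)
√(-44341 + A(X((-2 - 1) + 5, M(-3, 4)))) = √(-44341 + (-32 + 14)/(14 + 14⁴)) = √(-44341 - 18/(14 + 38416)) = √(-44341 - 18/38430) = √(-44341 + (1/38430)*(-18)) = √(-44341 - 1/2135) = √(-94668036/2135) = 2*I*√50529064215/2135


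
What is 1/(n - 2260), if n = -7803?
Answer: -1/10063 ≈ -9.9374e-5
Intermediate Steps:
1/(n - 2260) = 1/(-7803 - 2260) = 1/(-10063) = -1/10063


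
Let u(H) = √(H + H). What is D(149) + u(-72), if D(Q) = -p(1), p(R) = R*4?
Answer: -4 + 12*I ≈ -4.0 + 12.0*I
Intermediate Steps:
p(R) = 4*R
u(H) = √2*√H (u(H) = √(2*H) = √2*√H)
D(Q) = -4
D(149) + u(-72) = -4 + √2*√(-72) = -4 + √2*(6*I*√2) = -4 + 12*I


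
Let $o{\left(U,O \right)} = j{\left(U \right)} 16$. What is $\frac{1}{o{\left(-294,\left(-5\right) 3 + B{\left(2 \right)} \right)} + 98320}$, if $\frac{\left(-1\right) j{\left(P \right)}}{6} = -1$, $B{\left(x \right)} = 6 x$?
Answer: $\frac{1}{98416} \approx 1.0161 \cdot 10^{-5}$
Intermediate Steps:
$j{\left(P \right)} = 6$ ($j{\left(P \right)} = \left(-6\right) \left(-1\right) = 6$)
$o{\left(U,O \right)} = 96$ ($o{\left(U,O \right)} = 6 \cdot 16 = 96$)
$\frac{1}{o{\left(-294,\left(-5\right) 3 + B{\left(2 \right)} \right)} + 98320} = \frac{1}{96 + 98320} = \frac{1}{98416}$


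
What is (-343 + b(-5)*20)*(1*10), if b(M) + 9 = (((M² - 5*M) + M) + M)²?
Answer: 314770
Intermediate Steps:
b(M) = -9 + (M² - 3*M)² (b(M) = -9 + (((M² - 5*M) + M) + M)² = -9 + ((M² - 4*M) + M)² = -9 + (M² - 3*M)²)
(-343 + b(-5)*20)*(1*10) = (-343 + (-9 + (-5)²*(-3 - 5)²)*20)*(1*10) = (-343 + (-9 + 25*(-8)²)*20)*10 = (-343 + (-9 + 25*64)*20)*10 = (-343 + (-9 + 1600)*20)*10 = (-343 + 1591*20)*10 = (-343 + 31820)*10 = 31477*10 = 314770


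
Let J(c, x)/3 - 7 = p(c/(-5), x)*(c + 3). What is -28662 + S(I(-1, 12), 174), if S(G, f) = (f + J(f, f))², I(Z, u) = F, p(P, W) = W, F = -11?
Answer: 8572694259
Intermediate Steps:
J(c, x) = 21 + 3*x*(3 + c) (J(c, x) = 21 + 3*(x*(c + 3)) = 21 + 3*(x*(3 + c)) = 21 + 3*x*(3 + c))
I(Z, u) = -11
S(G, f) = (21 + 3*f² + 10*f)² (S(G, f) = (f + (21 + 9*f + 3*f*f))² = (f + (21 + 9*f + 3*f²))² = (f + (21 + 3*f² + 9*f))² = (21 + 3*f² + 10*f)²)
-28662 + S(I(-1, 12), 174) = -28662 + (21 + 3*174² + 10*174)² = -28662 + (21 + 3*30276 + 1740)² = -28662 + (21 + 90828 + 1740)² = -28662 + 92589² = -28662 + 8572722921 = 8572694259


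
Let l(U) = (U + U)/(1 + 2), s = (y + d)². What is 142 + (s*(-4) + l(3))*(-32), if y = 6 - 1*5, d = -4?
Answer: 1230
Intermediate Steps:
y = 1 (y = 6 - 5 = 1)
s = 9 (s = (1 - 4)² = (-3)² = 9)
l(U) = 2*U/3 (l(U) = (2*U)/3 = (2*U)*(⅓) = 2*U/3)
142 + (s*(-4) + l(3))*(-32) = 142 + (9*(-4) + (⅔)*3)*(-32) = 142 + (-36 + 2)*(-32) = 142 - 34*(-32) = 142 + 1088 = 1230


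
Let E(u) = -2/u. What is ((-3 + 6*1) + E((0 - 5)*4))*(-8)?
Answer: -124/5 ≈ -24.800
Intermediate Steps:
((-3 + 6*1) + E((0 - 5)*4))*(-8) = ((-3 + 6*1) - 2*1/(4*(0 - 5)))*(-8) = ((-3 + 6) - 2/((-5*4)))*(-8) = (3 - 2/(-20))*(-8) = (3 - 2*(-1/20))*(-8) = (3 + ⅒)*(-8) = (31/10)*(-8) = -124/5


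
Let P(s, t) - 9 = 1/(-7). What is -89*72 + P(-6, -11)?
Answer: -44794/7 ≈ -6399.1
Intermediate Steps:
P(s, t) = 62/7 (P(s, t) = 9 + 1/(-7) = 9 - ⅐ = 62/7)
-89*72 + P(-6, -11) = -89*72 + 62/7 = -6408 + 62/7 = -44794/7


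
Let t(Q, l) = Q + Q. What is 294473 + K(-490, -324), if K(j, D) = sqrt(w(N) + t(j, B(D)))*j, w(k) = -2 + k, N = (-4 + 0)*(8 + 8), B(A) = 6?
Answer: 294473 - 490*I*sqrt(1046) ≈ 2.9447e+5 - 15848.0*I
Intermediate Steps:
N = -64 (N = -4*16 = -64)
t(Q, l) = 2*Q
K(j, D) = j*sqrt(-66 + 2*j) (K(j, D) = sqrt((-2 - 64) + 2*j)*j = sqrt(-66 + 2*j)*j = j*sqrt(-66 + 2*j))
294473 + K(-490, -324) = 294473 - 490*sqrt(-66 + 2*(-490)) = 294473 - 490*sqrt(-66 - 980) = 294473 - 490*I*sqrt(1046)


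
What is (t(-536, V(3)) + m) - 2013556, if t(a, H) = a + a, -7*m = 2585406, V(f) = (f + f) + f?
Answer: -16687802/7 ≈ -2.3840e+6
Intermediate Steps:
V(f) = 3*f (V(f) = 2*f + f = 3*f)
m = -2585406/7 (m = -⅐*2585406 = -2585406/7 ≈ -3.6934e+5)
t(a, H) = 2*a
(t(-536, V(3)) + m) - 2013556 = (2*(-536) - 2585406/7) - 2013556 = (-1072 - 2585406/7) - 2013556 = -2592910/7 - 2013556 = -16687802/7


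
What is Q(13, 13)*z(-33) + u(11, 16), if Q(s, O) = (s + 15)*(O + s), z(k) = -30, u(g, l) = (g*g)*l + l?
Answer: -19888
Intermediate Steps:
u(g, l) = l + l*g² (u(g, l) = g²*l + l = l*g² + l = l + l*g²)
Q(s, O) = (15 + s)*(O + s)
Q(13, 13)*z(-33) + u(11, 16) = (13² + 15*13 + 15*13 + 13*13)*(-30) + 16*(1 + 11²) = (169 + 195 + 195 + 169)*(-30) + 16*(1 + 121) = 728*(-30) + 16*122 = -21840 + 1952 = -19888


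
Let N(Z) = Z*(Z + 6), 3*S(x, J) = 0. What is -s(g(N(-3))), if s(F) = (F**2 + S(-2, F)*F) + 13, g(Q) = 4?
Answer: -29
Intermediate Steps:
S(x, J) = 0 (S(x, J) = (1/3)*0 = 0)
N(Z) = Z*(6 + Z)
s(F) = 13 + F**2 (s(F) = (F**2 + 0*F) + 13 = (F**2 + 0) + 13 = F**2 + 13 = 13 + F**2)
-s(g(N(-3))) = -(13 + 4**2) = -(13 + 16) = -1*29 = -29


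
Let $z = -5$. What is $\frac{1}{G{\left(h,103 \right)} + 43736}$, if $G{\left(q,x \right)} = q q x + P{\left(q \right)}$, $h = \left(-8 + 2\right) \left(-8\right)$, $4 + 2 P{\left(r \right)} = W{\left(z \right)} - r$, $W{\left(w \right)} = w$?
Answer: $\frac{2}{562039} \approx 3.5585 \cdot 10^{-6}$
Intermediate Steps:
$P{\left(r \right)} = - \frac{9}{2} - \frac{r}{2}$ ($P{\left(r \right)} = -2 + \frac{-5 - r}{2} = -2 - \left(\frac{5}{2} + \frac{r}{2}\right) = - \frac{9}{2} - \frac{r}{2}$)
$h = 48$ ($h = \left(-6\right) \left(-8\right) = 48$)
$G{\left(q,x \right)} = - \frac{9}{2} - \frac{q}{2} + x q^{2}$ ($G{\left(q,x \right)} = q q x - \left(\frac{9}{2} + \frac{q}{2}\right) = q^{2} x - \left(\frac{9}{2} + \frac{q}{2}\right) = x q^{2} - \left(\frac{9}{2} + \frac{q}{2}\right) = - \frac{9}{2} - \frac{q}{2} + x q^{2}$)
$\frac{1}{G{\left(h,103 \right)} + 43736} = \frac{1}{\left(- \frac{9}{2} - 24 + 103 \cdot 48^{2}\right) + 43736} = \frac{1}{\left(- \frac{9}{2} - 24 + 103 \cdot 2304\right) + 43736} = \frac{1}{\left(- \frac{9}{2} - 24 + 237312\right) + 43736} = \frac{1}{\frac{474567}{2} + 43736} = \frac{1}{\frac{562039}{2}} = \frac{2}{562039}$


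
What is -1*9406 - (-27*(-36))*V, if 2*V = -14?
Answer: -2602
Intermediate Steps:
V = -7 (V = (½)*(-14) = -7)
-1*9406 - (-27*(-36))*V = -1*9406 - (-27*(-36))*(-7) = -9406 - 972*(-7) = -9406 - 1*(-6804) = -9406 + 6804 = -2602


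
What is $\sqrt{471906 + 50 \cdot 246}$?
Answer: $\sqrt{484206} \approx 695.85$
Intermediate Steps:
$\sqrt{471906 + 50 \cdot 246} = \sqrt{471906 + 12300} = \sqrt{484206}$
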